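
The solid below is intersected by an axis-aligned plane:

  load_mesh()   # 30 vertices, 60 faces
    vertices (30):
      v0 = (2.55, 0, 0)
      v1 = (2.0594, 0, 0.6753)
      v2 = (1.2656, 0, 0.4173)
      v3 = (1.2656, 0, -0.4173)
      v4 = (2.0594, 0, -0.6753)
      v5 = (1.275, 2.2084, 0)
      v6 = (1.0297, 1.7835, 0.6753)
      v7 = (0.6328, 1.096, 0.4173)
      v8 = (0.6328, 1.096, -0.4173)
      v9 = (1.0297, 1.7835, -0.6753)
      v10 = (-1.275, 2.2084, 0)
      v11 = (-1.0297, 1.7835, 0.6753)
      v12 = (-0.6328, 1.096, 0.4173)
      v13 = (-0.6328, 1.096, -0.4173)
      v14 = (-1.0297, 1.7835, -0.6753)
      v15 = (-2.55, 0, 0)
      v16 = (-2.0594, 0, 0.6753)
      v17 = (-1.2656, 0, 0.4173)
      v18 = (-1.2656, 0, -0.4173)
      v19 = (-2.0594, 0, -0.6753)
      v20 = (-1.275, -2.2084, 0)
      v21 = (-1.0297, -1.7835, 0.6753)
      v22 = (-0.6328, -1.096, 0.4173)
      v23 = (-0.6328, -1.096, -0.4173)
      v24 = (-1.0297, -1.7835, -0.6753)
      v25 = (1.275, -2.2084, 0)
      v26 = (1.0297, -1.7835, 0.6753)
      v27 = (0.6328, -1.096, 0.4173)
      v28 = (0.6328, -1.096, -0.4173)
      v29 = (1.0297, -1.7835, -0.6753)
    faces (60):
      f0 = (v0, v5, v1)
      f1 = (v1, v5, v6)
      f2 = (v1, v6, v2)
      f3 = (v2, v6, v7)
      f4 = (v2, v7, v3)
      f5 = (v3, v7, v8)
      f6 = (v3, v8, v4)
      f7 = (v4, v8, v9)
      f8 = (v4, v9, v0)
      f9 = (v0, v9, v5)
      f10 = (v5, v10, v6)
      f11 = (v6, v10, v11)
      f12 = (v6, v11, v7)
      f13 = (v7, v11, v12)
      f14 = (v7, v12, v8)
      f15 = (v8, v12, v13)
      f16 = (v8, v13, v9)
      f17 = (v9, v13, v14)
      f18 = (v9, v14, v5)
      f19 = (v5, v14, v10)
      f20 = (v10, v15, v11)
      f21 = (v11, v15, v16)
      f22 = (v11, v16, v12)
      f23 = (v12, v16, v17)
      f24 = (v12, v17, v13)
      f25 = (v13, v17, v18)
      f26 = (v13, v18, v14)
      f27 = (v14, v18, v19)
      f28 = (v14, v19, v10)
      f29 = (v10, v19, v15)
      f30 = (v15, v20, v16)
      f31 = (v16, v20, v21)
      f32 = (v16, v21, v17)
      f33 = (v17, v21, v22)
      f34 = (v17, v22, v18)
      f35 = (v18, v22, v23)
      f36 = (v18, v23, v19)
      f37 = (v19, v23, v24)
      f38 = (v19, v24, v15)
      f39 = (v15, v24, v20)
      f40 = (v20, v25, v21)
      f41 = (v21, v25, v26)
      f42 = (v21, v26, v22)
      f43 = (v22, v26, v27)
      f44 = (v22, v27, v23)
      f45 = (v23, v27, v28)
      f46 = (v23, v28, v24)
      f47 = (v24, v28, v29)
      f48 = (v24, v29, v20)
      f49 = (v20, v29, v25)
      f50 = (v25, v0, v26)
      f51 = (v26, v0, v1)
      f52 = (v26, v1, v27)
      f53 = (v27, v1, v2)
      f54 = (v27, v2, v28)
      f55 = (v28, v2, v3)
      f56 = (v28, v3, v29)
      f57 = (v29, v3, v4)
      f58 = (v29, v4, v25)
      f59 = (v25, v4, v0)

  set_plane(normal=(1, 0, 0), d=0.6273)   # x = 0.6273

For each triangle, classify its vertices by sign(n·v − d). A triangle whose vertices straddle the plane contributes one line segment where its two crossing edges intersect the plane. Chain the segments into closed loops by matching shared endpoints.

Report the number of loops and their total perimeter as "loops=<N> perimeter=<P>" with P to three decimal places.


loops=2 perimeter=7.798

Straddling triangles (20 of 60):
  (v5,v10,v6) [+-+] → (0.6273, 2.2084, 0)–(0.6273, 1.85769, 0.557393)  len=0.6585
  (v6,v10,v11) [+--] → (0.6273, 1.85769, 0.557393)–(0.6273, 1.7835, 0.6753)  len=0.1393
  (v6,v11,v7) [+-+] → (0.6273, 1.7835, 0.6753)–(0.6273, 1.09827, 0.418154)  len=0.7319
  (v7,v11,v12) [+--] → (0.6273, 1.09827, 0.418154)–(0.6273, 1.096, 0.4173)  len=0.0024
  (v7,v12,v8) [+-+] → (0.6273, 1.096, 0.4173)–(0.6273, 1.096, -0.413673)  len=0.8310
  (v8,v12,v13) [+--] → (0.6273, 1.096, -0.413673)–(0.6273, 1.096, -0.4173)  len=0.0036
  (v8,v13,v9) [+-+] → (0.6273, 1.096, -0.4173)–(0.6273, 1.61709, -0.612852)  len=0.5566
  (v9,v13,v14) [+--] → (0.6273, 1.61709, -0.612852)–(0.6273, 1.7835, -0.6753)  len=0.1777
  (v9,v14,v5) [+-+] → (0.6273, 1.7835, -0.6753)–(0.6273, 2.08899, -0.189783)  len=0.5736
  (v5,v14,v10) [+--] → (0.6273, 2.08899, -0.189783)–(0.6273, 2.2084, 0)  len=0.2242
  (v20,v25,v21) [-+-] → (0.6273, -2.2084, 0)–(0.6273, -2.08899, 0.189783)  len=0.2242
  (v21,v25,v26) [-++] → (0.6273, -2.08899, 0.189783)–(0.6273, -1.7835, 0.6753)  len=0.5736
  (v21,v26,v22) [-+-] → (0.6273, -1.7835, 0.6753)–(0.6273, -1.61709, 0.612852)  len=0.1777
  (v22,v26,v27) [-++] → (0.6273, -1.61709, 0.612852)–(0.6273, -1.096, 0.4173)  len=0.5566
  (v22,v27,v23) [-+-] → (0.6273, -1.096, 0.4173)–(0.6273, -1.096, 0.413673)  len=0.0036
  (v23,v27,v28) [-++] → (0.6273, -1.096, 0.413673)–(0.6273, -1.096, -0.4173)  len=0.8310
  (v23,v28,v24) [-+-] → (0.6273, -1.096, -0.4173)–(0.6273, -1.09827, -0.418154)  len=0.0024
  (v24,v28,v29) [-++] → (0.6273, -1.09827, -0.418154)–(0.6273, -1.7835, -0.6753)  len=0.7319
  (v24,v29,v20) [-+-] → (0.6273, -1.7835, -0.6753)–(0.6273, -1.85769, -0.557393)  len=0.1393
  (v20,v29,v25) [-++] → (0.6273, -1.85769, -0.557393)–(0.6273, -2.2084, 0)  len=0.6585

Chained into 2 loop(s):
  loop 1: 10 segments, perimeter = 3.8989
  loop 2: 10 segments, perimeter = 3.8989
Total perimeter = 7.798


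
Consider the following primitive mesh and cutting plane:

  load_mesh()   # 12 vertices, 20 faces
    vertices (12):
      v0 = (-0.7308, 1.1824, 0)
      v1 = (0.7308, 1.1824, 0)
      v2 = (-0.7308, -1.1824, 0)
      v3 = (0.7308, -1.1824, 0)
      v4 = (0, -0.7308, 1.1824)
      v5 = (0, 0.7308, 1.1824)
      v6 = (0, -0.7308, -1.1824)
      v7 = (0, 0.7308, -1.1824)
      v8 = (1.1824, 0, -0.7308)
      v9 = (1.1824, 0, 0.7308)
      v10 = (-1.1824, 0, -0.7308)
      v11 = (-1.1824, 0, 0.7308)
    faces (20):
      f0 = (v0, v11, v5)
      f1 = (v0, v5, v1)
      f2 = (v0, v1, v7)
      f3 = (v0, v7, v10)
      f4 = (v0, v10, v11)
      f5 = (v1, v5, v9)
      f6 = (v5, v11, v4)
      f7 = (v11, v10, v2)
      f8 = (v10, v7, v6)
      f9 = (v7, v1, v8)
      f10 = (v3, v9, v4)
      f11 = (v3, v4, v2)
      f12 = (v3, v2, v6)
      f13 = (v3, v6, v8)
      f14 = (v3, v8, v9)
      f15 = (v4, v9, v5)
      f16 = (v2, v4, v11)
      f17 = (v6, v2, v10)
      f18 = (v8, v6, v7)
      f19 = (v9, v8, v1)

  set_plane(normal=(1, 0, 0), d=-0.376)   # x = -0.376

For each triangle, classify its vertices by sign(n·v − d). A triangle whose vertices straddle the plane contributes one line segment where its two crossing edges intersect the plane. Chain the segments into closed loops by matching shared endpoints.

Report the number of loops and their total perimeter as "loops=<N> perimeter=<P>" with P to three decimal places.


loops=1 perimeter=7.081

Straddling triangles (10 of 20):
  (v0,v11,v5) [--+] → (-0.376, 0.498408, 1.03879)–(-0.376, 0.96315, 0.57405)  len=0.6572
  (v0,v5,v1) [-++] → (-0.376, 0.96315, 0.57405)–(-0.376, 1.1824, 0)  len=0.6145
  (v0,v1,v7) [-++] → (-0.376, 1.1824, 0)–(-0.376, 0.96315, -0.57405)  len=0.6145
  (v0,v7,v10) [-+-] → (-0.376, 0.96315, -0.57405)–(-0.376, 0.498408, -1.03879)  len=0.6572
  (v5,v11,v4) [+-+] → (-0.376, 0.498408, 1.03879)–(-0.376, -0.498408, 1.03879)  len=0.9968
  (v10,v7,v6) [-++] → (-0.376, 0.498408, -1.03879)–(-0.376, -0.498408, -1.03879)  len=0.9968
  (v3,v4,v2) [++-] → (-0.376, -0.96315, 0.57405)–(-0.376, -1.1824, 0)  len=0.6145
  (v3,v2,v6) [+-+] → (-0.376, -1.1824, 0)–(-0.376, -0.96315, -0.57405)  len=0.6145
  (v2,v4,v11) [-+-] → (-0.376, -0.96315, 0.57405)–(-0.376, -0.498408, 1.03879)  len=0.6572
  (v6,v2,v10) [+--] → (-0.376, -0.96315, -0.57405)–(-0.376, -0.498408, -1.03879)  len=0.6572

Chained into 1 loop(s):
  loop 1: 10 segments, perimeter = 7.0806
Total perimeter = 7.081


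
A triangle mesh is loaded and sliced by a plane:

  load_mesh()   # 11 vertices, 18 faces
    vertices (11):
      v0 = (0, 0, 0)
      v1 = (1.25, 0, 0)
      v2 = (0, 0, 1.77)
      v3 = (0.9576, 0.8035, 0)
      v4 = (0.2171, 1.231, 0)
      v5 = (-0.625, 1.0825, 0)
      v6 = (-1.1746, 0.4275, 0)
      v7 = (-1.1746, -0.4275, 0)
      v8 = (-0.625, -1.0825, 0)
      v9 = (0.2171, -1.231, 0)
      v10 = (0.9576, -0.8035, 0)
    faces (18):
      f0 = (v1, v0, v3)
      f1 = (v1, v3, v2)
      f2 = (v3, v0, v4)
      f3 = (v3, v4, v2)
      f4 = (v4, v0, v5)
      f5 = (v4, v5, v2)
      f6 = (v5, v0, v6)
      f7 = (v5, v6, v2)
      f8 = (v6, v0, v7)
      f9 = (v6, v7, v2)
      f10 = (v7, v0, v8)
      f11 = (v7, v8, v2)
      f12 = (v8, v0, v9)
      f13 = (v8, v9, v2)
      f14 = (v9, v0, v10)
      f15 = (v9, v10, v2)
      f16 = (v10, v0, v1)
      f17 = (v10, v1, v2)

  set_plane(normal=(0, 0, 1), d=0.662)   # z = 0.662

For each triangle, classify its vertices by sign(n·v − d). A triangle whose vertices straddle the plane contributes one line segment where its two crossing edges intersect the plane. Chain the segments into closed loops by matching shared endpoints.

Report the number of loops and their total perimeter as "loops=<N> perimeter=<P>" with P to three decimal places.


loops=1 perimeter=4.817

Straddling triangles (9 of 18):
  (v1,v3,v2) [--+] → (0.599447, 0.502982, 0.662)–(0.782486, 0, 0.662)  len=0.5353
  (v3,v4,v2) [--+] → (0.135902, 0.770592, 0.662)–(0.599447, 0.502982, 0.662)  len=0.5352
  (v4,v5,v2) [--+] → (-0.391243, 0.677633, 0.662)–(0.135902, 0.770592, 0.662)  len=0.5353
  (v5,v6,v2) [--+] → (-0.735286, 0.26761, 0.662)–(-0.391243, 0.677633, 0.662)  len=0.5352
  (v6,v7,v2) [--+] → (-0.735286, -0.26761, 0.662)–(-0.735286, 0.26761, 0.662)  len=0.5352
  (v7,v8,v2) [--+] → (-0.391243, -0.677633, 0.662)–(-0.735286, -0.26761, 0.662)  len=0.5352
  (v8,v9,v2) [--+] → (0.135902, -0.770592, 0.662)–(-0.391243, -0.677633, 0.662)  len=0.5353
  (v9,v10,v2) [--+] → (0.599447, -0.502982, 0.662)–(0.135902, -0.770592, 0.662)  len=0.5352
  (v10,v1,v2) [--+] → (0.782486, 0, 0.662)–(0.599447, -0.502982, 0.662)  len=0.5353

Chained into 1 loop(s):
  loop 1: 9 segments, perimeter = 4.8173
Total perimeter = 4.817


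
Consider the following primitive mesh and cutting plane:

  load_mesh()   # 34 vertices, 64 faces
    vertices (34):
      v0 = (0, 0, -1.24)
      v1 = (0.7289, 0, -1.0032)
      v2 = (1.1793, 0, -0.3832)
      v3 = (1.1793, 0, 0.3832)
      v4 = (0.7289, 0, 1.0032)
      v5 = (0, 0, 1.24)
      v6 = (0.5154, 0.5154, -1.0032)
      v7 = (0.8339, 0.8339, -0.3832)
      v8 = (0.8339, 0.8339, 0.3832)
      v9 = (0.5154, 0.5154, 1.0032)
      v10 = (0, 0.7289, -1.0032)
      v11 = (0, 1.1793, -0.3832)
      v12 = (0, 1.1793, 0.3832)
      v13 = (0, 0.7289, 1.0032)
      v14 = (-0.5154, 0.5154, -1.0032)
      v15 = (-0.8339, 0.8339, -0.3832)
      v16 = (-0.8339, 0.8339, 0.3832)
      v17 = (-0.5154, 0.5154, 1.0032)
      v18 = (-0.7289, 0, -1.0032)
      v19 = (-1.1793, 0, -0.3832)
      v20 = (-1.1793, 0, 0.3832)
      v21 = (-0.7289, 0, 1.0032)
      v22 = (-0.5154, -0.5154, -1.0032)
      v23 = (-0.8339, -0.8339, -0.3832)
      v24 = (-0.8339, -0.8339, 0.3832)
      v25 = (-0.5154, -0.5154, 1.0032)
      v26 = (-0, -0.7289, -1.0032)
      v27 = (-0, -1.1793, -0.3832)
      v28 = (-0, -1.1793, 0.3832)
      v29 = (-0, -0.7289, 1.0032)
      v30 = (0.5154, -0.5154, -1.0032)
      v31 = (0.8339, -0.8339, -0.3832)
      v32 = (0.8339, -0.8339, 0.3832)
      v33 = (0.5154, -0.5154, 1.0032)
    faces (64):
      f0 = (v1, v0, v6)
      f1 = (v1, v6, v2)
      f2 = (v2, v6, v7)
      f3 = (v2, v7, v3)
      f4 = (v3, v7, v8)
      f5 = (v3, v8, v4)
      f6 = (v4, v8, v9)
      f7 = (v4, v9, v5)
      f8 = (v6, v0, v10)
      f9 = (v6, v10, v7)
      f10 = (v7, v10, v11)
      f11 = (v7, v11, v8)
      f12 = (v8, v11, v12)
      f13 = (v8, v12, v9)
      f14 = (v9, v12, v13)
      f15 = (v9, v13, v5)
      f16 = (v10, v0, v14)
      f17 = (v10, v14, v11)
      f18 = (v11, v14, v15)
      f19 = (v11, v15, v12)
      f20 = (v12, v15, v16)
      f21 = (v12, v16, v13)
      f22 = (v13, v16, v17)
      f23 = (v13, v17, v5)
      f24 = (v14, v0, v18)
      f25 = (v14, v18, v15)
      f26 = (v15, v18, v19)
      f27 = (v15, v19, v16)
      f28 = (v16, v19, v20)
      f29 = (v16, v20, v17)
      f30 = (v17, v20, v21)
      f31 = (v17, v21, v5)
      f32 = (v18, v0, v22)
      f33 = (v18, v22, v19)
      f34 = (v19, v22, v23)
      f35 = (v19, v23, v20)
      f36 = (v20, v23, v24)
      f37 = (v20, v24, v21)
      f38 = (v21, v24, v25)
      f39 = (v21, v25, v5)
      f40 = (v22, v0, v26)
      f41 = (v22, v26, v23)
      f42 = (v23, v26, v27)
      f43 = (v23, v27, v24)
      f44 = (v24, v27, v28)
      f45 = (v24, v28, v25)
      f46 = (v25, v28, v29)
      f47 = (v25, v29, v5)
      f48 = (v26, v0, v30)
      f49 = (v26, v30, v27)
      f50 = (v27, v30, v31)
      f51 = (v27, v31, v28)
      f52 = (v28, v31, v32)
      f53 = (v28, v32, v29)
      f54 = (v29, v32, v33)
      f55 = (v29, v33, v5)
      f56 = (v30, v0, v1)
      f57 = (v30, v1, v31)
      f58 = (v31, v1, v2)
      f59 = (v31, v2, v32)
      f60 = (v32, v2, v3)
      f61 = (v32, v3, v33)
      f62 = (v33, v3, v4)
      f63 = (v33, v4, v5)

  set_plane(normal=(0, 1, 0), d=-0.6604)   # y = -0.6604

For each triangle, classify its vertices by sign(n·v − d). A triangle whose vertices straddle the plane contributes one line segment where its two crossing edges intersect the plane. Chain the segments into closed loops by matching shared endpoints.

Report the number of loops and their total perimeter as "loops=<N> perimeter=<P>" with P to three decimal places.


Straddling triangles (20 of 64):
  (v19,v22,v23) [++-] → (-0.6604, -0.6604, -0.720939)–(-0.905763, -0.6604, -0.3832)  len=0.4175
  (v19,v23,v20) [+-+] → (-0.905763, -0.6604, -0.3832)–(-0.905763, -0.6604, -0.223744)  len=0.1595
  (v20,v23,v24) [+--] → (-0.905763, -0.6604, -0.223744)–(-0.905763, -0.6604, 0.3832)  len=0.6069
  (v20,v24,v21) [+-+] → (-0.905763, -0.6604, 0.3832)–(-0.812054, -0.6604, 0.512196)  len=0.1594
  (v21,v24,v25) [+-+] → (-0.812054, -0.6604, 0.512196)–(-0.6604, -0.6604, 0.720939)  len=0.2580
  (v22,v0,v26) [++-] → (0, -0.6604, -1.02545)–(-0.165363, -0.6604, -1.0032)  len=0.1669
  (v22,v26,v23) [+--] → (-0.165363, -0.6604, -1.0032)–(-0.6604, -0.6604, -0.720939)  len=0.5699
  (v24,v28,v25) [--+] → (-0.402833, -0.6604, 0.867788)–(-0.6604, -0.6604, 0.720939)  len=0.2965
  (v25,v28,v29) [+--] → (-0.402833, -0.6604, 0.867788)–(-0.165363, -0.6604, 1.0032)  len=0.2734
  (v25,v29,v5) [+-+] → (-0.165363, -0.6604, 1.0032)–(0, -0.6604, 1.02545)  len=0.1669
  (v26,v0,v30) [-++] → (0, -0.6604, -1.02545)–(0.165363, -0.6604, -1.0032)  len=0.1669
  (v26,v30,v27) [-+-] → (0.165363, -0.6604, -1.0032)–(0.402833, -0.6604, -0.867788)  len=0.2734
  (v27,v30,v31) [-+-] → (0.402833, -0.6604, -0.867788)–(0.6604, -0.6604, -0.720939)  len=0.2965
  (v29,v32,v33) [--+] → (0.6604, -0.6604, 0.720939)–(0.165363, -0.6604, 1.0032)  len=0.5699
  (v29,v33,v5) [-++] → (0.165363, -0.6604, 1.0032)–(0, -0.6604, 1.02545)  len=0.1669
  (v30,v1,v31) [++-] → (0.812054, -0.6604, -0.512196)–(0.6604, -0.6604, -0.720939)  len=0.2580
  (v31,v1,v2) [-++] → (0.812054, -0.6604, -0.512196)–(0.905763, -0.6604, -0.3832)  len=0.1594
  (v31,v2,v32) [-+-] → (0.905763, -0.6604, -0.3832)–(0.905763, -0.6604, 0.223744)  len=0.6069
  (v32,v2,v3) [-++] → (0.905763, -0.6604, 0.223744)–(0.905763, -0.6604, 0.3832)  len=0.1595
  (v32,v3,v33) [-++] → (0.905763, -0.6604, 0.3832)–(0.6604, -0.6604, 0.720939)  len=0.4175

Chained into 1 loop(s):
  loop 1: 20 segments, perimeter = 6.1495
Total perimeter = 6.149

loops=1 perimeter=6.149


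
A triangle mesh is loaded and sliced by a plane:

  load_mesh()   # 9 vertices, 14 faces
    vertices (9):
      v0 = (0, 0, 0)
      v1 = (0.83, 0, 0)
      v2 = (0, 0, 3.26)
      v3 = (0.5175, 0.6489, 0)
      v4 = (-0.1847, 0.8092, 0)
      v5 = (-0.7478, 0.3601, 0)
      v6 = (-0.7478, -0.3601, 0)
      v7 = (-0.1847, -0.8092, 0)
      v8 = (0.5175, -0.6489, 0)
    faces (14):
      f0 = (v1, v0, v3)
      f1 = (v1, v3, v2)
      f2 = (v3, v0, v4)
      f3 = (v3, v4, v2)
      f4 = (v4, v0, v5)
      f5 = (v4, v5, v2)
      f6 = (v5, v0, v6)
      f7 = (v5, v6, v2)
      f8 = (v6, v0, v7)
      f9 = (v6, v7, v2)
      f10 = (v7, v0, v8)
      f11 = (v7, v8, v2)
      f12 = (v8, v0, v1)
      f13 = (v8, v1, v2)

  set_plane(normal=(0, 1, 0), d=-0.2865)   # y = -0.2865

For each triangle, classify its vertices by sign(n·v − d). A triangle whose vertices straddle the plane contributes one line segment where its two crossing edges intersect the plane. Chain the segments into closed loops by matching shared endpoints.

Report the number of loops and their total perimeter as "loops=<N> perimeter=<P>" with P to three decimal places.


Straddling triangles (8 of 14):
  (v5,v0,v6) [++-] → (-0.594959, -0.2865, 0)–(-0.7478, -0.2865, 0)  len=0.1528
  (v5,v6,v2) [+-+] → (-0.7478, -0.2865, 0)–(-0.594959, -0.2865, 0.666304)  len=0.6836
  (v6,v0,v7) [-+-] → (-0.594959, -0.2865, 0)–(-0.0653937, -0.2865, 0)  len=0.5296
  (v6,v7,v2) [--+] → (-0.0653937, -0.2865, 2.10579)–(-0.594959, -0.2865, 0.666304)  len=1.5338
  (v7,v0,v8) [-+-] → (-0.0653937, -0.2865, 0)–(0.228485, -0.2865, 0)  len=0.2939
  (v7,v8,v2) [--+] → (0.228485, -0.2865, 1.82066)–(-0.0653937, -0.2865, 2.10579)  len=0.4095
  (v8,v0,v1) [-++] → (0.228485, -0.2865, 0)–(0.692026, -0.2865, 0)  len=0.4635
  (v8,v1,v2) [-++] → (0.692026, -0.2865, 0)–(0.228485, -0.2865, 1.82066)  len=1.8787

Chained into 1 loop(s):
  loop 1: 8 segments, perimeter = 5.9454
Total perimeter = 5.945

loops=1 perimeter=5.945


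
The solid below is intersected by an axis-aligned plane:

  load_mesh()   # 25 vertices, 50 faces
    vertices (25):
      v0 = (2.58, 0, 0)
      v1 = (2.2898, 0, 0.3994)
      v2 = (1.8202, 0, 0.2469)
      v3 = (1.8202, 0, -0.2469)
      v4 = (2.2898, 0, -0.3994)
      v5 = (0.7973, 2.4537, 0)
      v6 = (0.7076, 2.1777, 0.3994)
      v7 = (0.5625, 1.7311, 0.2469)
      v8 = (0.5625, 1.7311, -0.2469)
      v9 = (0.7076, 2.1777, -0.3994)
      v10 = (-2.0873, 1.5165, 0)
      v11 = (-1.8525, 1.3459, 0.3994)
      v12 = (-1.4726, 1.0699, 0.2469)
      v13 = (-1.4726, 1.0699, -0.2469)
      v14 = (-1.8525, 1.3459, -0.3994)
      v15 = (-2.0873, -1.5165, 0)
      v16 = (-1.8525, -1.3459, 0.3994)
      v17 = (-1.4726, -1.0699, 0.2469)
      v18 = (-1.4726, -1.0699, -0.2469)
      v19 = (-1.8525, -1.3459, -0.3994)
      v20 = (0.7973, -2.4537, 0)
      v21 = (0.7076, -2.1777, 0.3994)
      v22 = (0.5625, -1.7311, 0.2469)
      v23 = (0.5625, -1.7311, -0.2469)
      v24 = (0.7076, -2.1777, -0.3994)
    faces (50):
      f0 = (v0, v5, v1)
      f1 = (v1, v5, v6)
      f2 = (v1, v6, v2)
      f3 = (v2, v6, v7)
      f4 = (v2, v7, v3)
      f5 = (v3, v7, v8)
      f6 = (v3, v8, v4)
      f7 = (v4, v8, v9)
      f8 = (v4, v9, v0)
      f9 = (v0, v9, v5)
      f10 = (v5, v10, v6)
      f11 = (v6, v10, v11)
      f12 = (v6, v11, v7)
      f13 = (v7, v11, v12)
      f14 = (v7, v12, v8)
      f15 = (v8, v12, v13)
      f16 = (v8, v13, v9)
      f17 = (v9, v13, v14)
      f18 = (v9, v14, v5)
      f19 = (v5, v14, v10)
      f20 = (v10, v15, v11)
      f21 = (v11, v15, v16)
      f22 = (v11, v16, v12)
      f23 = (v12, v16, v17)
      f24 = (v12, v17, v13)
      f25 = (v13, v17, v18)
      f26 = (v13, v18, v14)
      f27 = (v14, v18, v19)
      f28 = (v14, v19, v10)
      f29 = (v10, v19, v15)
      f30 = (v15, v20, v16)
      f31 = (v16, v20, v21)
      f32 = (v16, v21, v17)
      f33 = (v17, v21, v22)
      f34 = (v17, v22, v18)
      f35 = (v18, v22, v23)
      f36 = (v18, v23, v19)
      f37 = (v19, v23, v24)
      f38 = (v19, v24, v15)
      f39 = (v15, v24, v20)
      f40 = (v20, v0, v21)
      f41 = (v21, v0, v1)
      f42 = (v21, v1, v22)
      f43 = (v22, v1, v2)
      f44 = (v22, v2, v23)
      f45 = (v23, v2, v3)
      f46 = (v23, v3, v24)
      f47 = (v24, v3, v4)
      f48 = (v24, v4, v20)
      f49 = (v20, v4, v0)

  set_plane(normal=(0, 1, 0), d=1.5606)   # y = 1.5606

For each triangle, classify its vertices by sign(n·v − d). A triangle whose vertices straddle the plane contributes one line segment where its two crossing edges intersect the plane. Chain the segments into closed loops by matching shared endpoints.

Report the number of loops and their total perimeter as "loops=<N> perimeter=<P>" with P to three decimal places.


Straddling triangles (20 of 50):
  (v0,v5,v1) [-+-] → (1.44617, 1.5606, 0)–(1.34054, 1.5606, 0.145374)  len=0.1797
  (v1,v5,v6) [-++] → (1.34054, 1.5606, 0.145374)–(1.15595, 1.5606, 0.3994)  len=0.3140
  (v1,v6,v2) [-+-] → (1.15595, 1.5606, 0.3994)–(1.02288, 1.5606, 0.356186)  len=0.1399
  (v2,v6,v7) [-++] → (1.02288, 1.5606, 0.356186)–(0.686374, 1.5606, 0.2469)  len=0.3538
  (v2,v7,v3) [-+-] → (0.686374, 1.5606, 0.2469)–(0.686374, 1.5606, 0.198265)  len=0.0486
  (v3,v7,v8) [-++] → (0.686374, 1.5606, 0.198265)–(0.686374, 1.5606, -0.2469)  len=0.4452
  (v3,v8,v4) [-+-] → (0.686374, 1.5606, -0.2469)–(0.732626, 1.5606, -0.26192)  len=0.0486
  (v4,v8,v9) [-++] → (0.732626, 1.5606, -0.26192)–(1.15595, 1.5606, -0.3994)  len=0.4451
  (v4,v9,v0) [-+-] → (1.15595, 1.5606, -0.3994)–(1.23819, 1.5606, -0.286221)  len=0.1399
  (v0,v9,v5) [-++] → (1.23819, 1.5606, -0.286221)–(1.44617, 1.5606, 0)  len=0.3538
  (v5,v10,v6) [+-+] → (-1.95156, 1.5606, 0)–(-1.90089, 1.5606, 0.0266387)  len=0.0573
  (v6,v10,v11) [+--] → (-1.90089, 1.5606, 0.0266387)–(-1.1917, 1.5606, 0.3994)  len=0.8012
  (v6,v11,v7) [+-+] → (-1.1917, 1.5606, 0.3994)–(-0.506445, 1.5606, 0.314401)  len=0.6905
  (v7,v11,v12) [+--] → (-0.506445, 1.5606, 0.314401)–(0.03772, 1.5606, 0.2469)  len=0.5483
  (v7,v12,v8) [+-+] → (0.03772, 1.5606, 0.2469)–(0.03772, 1.5606, -0.119567)  len=0.3665
  (v8,v12,v13) [+--] → (0.03772, 1.5606, -0.119567)–(0.03772, 1.5606, -0.2469)  len=0.1273
  (v8,v13,v9) [+-+] → (0.03772, 1.5606, -0.2469)–(-0.50688, 1.5606, -0.31445)  len=0.5488
  (v9,v13,v14) [+--] → (-0.50688, 1.5606, -0.31445)–(-1.1917, 1.5606, -0.3994)  len=0.6901
  (v9,v14,v5) [+-+] → (-1.1917, 1.5606, -0.3994)–(-1.33895, 1.5606, -0.321993)  len=0.1664
  (v5,v14,v10) [+--] → (-1.33895, 1.5606, -0.321993)–(-1.95156, 1.5606, 0)  len=0.6921

Chained into 2 loop(s):
  loop 1: 10 segments, perimeter = 2.4687
  loop 2: 10 segments, perimeter = 4.6884
Total perimeter = 7.157

loops=2 perimeter=7.157


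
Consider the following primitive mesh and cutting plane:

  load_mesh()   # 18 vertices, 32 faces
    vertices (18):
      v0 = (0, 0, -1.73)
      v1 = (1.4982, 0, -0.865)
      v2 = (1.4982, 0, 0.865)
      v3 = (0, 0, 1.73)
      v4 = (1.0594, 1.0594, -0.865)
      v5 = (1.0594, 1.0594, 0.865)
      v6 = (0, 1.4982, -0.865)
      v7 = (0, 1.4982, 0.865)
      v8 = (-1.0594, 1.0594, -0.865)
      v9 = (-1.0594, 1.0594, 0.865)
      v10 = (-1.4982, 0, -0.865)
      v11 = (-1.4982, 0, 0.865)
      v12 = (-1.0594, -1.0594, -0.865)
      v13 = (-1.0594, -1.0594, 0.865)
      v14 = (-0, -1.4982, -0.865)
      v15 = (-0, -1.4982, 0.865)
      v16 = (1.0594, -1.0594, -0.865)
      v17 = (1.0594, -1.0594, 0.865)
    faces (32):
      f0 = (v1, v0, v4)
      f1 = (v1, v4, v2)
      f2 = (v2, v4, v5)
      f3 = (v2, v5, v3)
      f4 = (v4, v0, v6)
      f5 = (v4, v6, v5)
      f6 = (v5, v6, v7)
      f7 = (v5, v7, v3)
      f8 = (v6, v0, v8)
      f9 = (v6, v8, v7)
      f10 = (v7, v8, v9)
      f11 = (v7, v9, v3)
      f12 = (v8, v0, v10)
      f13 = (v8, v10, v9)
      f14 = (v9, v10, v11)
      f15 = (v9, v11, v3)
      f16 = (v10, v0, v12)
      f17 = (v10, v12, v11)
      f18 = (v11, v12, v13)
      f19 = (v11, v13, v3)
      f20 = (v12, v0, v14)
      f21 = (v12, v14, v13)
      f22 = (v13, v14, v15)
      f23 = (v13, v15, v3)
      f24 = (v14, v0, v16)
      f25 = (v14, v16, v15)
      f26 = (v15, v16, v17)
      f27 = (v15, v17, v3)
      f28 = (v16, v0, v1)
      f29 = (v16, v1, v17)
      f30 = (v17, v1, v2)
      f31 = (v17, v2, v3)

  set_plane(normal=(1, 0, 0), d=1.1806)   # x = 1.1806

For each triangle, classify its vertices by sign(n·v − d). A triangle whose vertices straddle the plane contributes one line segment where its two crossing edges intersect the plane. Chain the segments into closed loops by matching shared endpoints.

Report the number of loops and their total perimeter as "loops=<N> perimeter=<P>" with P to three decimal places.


loops=1 perimeter=6.614

Straddling triangles (8 of 32):
  (v1,v0,v4) [+--] → (1.1806, 0, -1.04837)–(1.1806, 0.766785, -0.865)  len=0.7884
  (v1,v4,v2) [+-+] → (1.1806, 0.766785, -0.865)–(1.1806, 0.766785, -0.38716)  len=0.4778
  (v2,v4,v5) [+--] → (1.1806, 0.766785, -0.38716)–(1.1806, 0.766785, 0.865)  len=1.2522
  (v2,v5,v3) [+--] → (1.1806, 0.766785, 0.865)–(1.1806, 0, 1.04837)  len=0.7884
  (v16,v0,v1) [--+] → (1.1806, 0, -1.04837)–(1.1806, -0.766785, -0.865)  len=0.7884
  (v16,v1,v17) [-+-] → (1.1806, -0.766785, -0.865)–(1.1806, -0.766785, 0.38716)  len=1.2522
  (v17,v1,v2) [-++] → (1.1806, -0.766785, 0.38716)–(1.1806, -0.766785, 0.865)  len=0.4778
  (v17,v2,v3) [-+-] → (1.1806, -0.766785, 0.865)–(1.1806, 0, 1.04837)  len=0.7884

Chained into 1 loop(s):
  loop 1: 8 segments, perimeter = 6.6136
Total perimeter = 6.614


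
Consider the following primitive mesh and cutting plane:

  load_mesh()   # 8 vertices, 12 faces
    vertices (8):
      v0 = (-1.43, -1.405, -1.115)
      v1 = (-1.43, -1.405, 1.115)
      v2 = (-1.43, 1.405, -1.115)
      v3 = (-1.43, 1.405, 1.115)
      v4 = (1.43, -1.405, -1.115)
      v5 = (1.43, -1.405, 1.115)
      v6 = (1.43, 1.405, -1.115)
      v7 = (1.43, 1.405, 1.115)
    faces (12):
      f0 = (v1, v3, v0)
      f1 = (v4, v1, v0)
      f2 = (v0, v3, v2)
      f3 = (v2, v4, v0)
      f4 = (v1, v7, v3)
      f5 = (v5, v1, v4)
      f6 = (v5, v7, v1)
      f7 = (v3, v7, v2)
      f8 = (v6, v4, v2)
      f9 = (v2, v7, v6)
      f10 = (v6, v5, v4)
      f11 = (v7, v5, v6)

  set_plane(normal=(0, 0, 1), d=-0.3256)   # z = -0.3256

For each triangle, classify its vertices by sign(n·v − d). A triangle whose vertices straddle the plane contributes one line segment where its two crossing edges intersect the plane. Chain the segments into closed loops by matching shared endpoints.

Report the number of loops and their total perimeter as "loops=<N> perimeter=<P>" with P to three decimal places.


Straddling triangles (8 of 12):
  (v1,v3,v0) [++-] → (-1.43, -0.410285, -0.3256)–(-1.43, -1.405, -0.3256)  len=0.9947
  (v4,v1,v0) [-+-] → (0.417586, -1.405, -0.3256)–(-1.43, -1.405, -0.3256)  len=1.8476
  (v0,v3,v2) [-+-] → (-1.43, -0.410285, -0.3256)–(-1.43, 1.405, -0.3256)  len=1.8153
  (v5,v1,v4) [++-] → (0.417586, -1.405, -0.3256)–(1.43, -1.405, -0.3256)  len=1.0124
  (v3,v7,v2) [++-] → (-0.417586, 1.405, -0.3256)–(-1.43, 1.405, -0.3256)  len=1.0124
  (v2,v7,v6) [-+-] → (-0.417586, 1.405, -0.3256)–(1.43, 1.405, -0.3256)  len=1.8476
  (v6,v5,v4) [-+-] → (1.43, 0.410285, -0.3256)–(1.43, -1.405, -0.3256)  len=1.8153
  (v7,v5,v6) [++-] → (1.43, 0.410285, -0.3256)–(1.43, 1.405, -0.3256)  len=0.9947

Chained into 1 loop(s):
  loop 1: 8 segments, perimeter = 11.3400
Total perimeter = 11.340

loops=1 perimeter=11.340


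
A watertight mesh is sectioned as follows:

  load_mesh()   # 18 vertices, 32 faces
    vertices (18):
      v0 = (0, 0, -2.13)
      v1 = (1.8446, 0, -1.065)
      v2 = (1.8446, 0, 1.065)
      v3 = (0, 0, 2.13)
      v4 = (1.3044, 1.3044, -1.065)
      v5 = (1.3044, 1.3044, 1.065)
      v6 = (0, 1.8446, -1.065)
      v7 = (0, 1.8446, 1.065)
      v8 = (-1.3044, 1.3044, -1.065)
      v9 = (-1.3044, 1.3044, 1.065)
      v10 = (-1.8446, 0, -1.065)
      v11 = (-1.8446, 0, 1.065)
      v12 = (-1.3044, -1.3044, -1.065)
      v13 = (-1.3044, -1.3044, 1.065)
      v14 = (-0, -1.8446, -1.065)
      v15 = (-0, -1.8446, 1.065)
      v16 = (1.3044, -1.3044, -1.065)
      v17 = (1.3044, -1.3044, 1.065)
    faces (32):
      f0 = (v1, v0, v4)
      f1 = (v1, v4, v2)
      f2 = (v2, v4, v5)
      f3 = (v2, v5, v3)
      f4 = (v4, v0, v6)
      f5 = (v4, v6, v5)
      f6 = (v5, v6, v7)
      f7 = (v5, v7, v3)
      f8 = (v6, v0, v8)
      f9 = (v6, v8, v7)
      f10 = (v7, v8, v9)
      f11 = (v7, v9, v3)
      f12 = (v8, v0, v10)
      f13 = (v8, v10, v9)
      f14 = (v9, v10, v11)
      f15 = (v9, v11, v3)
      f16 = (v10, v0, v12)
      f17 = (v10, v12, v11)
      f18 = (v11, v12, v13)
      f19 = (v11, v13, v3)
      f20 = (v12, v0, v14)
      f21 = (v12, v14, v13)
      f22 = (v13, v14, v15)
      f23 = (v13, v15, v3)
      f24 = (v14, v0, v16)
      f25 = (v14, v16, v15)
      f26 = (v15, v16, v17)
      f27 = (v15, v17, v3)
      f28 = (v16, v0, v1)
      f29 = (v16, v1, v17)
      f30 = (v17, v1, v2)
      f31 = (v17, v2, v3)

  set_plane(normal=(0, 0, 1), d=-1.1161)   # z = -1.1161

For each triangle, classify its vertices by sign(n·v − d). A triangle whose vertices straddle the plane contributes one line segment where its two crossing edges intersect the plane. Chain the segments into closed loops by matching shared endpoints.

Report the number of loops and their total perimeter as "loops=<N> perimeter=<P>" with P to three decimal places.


loops=1 perimeter=10.753

Straddling triangles (8 of 32):
  (v1,v0,v4) [+-+] → (1.75609, 0, -1.1161)–(1.24181, 1.24181, -1.1161)  len=1.3441
  (v4,v0,v6) [+-+] → (1.24181, 1.24181, -1.1161)–(0, 1.75609, -1.1161)  len=1.3441
  (v6,v0,v8) [+-+] → (0, 1.75609, -1.1161)–(-1.24181, 1.24181, -1.1161)  len=1.3441
  (v8,v0,v10) [+-+] → (-1.24181, 1.24181, -1.1161)–(-1.75609, 0, -1.1161)  len=1.3441
  (v10,v0,v12) [+-+] → (-1.75609, 0, -1.1161)–(-1.24181, -1.24181, -1.1161)  len=1.3441
  (v12,v0,v14) [+-+] → (-1.24181, -1.24181, -1.1161)–(0, -1.75609, -1.1161)  len=1.3441
  (v14,v0,v16) [+-+] → (0, -1.75609, -1.1161)–(1.24181, -1.24181, -1.1161)  len=1.3441
  (v16,v0,v1) [+-+] → (1.24181, -1.24181, -1.1161)–(1.75609, 0, -1.1161)  len=1.3441

Chained into 1 loop(s):
  loop 1: 8 segments, perimeter = 10.7527
Total perimeter = 10.753


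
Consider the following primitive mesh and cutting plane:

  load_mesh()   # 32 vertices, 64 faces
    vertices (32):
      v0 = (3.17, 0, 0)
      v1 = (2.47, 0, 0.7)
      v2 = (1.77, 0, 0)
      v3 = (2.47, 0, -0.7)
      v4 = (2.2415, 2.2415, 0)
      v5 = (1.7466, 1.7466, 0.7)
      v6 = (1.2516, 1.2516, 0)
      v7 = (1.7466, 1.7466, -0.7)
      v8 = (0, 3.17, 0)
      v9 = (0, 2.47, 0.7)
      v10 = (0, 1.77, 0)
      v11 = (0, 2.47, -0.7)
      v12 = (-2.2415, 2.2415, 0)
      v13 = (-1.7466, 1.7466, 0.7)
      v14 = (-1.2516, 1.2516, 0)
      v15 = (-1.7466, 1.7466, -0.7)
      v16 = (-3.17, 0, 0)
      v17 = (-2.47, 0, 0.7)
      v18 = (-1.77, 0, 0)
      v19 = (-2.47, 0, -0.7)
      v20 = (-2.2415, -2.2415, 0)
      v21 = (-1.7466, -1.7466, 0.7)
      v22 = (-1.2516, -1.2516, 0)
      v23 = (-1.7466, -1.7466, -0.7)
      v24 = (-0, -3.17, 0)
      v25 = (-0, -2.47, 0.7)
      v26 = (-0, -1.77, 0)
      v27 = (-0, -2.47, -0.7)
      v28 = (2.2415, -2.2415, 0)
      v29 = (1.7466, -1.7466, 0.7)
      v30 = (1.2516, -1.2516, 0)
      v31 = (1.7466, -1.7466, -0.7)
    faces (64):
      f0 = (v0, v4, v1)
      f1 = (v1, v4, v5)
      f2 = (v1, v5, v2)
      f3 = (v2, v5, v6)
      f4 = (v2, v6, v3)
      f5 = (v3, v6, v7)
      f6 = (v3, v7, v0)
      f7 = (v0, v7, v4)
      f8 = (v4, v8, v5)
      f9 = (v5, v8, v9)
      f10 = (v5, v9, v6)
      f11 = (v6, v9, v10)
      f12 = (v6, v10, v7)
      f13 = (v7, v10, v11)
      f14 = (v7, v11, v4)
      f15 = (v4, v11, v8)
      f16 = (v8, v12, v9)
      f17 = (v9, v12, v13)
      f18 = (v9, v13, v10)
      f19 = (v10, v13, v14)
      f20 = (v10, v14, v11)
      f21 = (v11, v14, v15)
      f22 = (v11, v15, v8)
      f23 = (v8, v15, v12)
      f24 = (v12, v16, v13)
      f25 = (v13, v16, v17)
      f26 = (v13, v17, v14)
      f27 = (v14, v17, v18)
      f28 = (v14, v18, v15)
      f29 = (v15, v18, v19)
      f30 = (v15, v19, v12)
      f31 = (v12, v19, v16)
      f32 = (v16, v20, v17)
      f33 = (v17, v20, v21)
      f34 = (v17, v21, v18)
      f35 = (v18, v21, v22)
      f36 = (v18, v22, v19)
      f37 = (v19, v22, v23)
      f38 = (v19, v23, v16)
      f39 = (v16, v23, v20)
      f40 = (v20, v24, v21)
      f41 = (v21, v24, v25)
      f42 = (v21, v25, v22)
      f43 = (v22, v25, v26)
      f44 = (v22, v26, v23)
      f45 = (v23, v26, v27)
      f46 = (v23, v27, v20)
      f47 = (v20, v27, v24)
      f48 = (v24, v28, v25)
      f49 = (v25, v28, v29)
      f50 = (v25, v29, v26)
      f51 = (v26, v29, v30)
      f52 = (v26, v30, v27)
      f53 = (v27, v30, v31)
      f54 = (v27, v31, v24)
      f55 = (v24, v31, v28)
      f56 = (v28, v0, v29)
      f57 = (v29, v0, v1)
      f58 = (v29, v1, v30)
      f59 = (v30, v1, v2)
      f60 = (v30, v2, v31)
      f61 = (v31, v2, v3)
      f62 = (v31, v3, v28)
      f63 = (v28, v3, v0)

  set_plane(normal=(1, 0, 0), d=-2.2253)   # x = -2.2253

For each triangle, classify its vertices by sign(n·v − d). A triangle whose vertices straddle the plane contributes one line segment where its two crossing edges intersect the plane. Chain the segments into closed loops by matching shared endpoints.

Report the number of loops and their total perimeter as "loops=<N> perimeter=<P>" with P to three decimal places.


Straddling triangles (18 of 64):
  (v8,v12,v9) [+-+] → (-2.2253, 2.24821, 0)–(-2.2253, 2.24315, 0.00505911)  len=0.0072
  (v9,v12,v13) [+-+] → (-2.2253, 2.24315, 0.00505911)–(-2.2253, 2.2253, 0.0229137)  len=0.0252
  (v8,v15,v12) [++-] → (-2.2253, 2.2253, -0.0229137)–(-2.2253, 2.24821, 0)  len=0.0324
  (v12,v16,v13) [--+] → (-2.2253, 1.15921, 0.464585)–(-2.2253, 2.2253, 0.0229137)  len=1.1540
  (v13,v16,v17) [+--] → (-2.2253, 1.15921, 0.464585)–(-2.2253, 0.590811, 0.7)  len=0.6152
  (v13,v17,v14) [+-+] → (-2.2253, 0.590811, 0.7)–(-2.2253, 0.251368, 0.559414)  len=0.3674
  (v14,v17,v18) [+-+] → (-2.2253, 0.251368, 0.559414)–(-2.2253, 0, 0.4553)  len=0.2721
  (v15,v18,v19) [++-] → (-2.2253, 0, -0.4553)–(-2.2253, 0.590811, -0.7)  len=0.6395
  (v15,v19,v12) [+--] → (-2.2253, 0.590811, -0.7)–(-2.2253, 2.2253, -0.0229137)  len=1.7692
  (v17,v20,v21) [--+] → (-2.2253, -2.2253, 0.0229137)–(-2.2253, -0.590811, 0.7)  len=1.7692
  (v17,v21,v18) [-++] → (-2.2253, -0.590811, 0.7)–(-2.2253, 0, 0.4553)  len=0.6395
  (v18,v22,v19) [++-] → (-2.2253, -0.251368, -0.559414)–(-2.2253, 0, -0.4553)  len=0.2721
  (v19,v22,v23) [-++] → (-2.2253, -0.251368, -0.559414)–(-2.2253, -0.590811, -0.7)  len=0.3674
  (v19,v23,v16) [-+-] → (-2.2253, -0.590811, -0.7)–(-2.2253, -1.15921, -0.464585)  len=0.6152
  (v16,v23,v20) [-+-] → (-2.2253, -1.15921, -0.464585)–(-2.2253, -2.2253, -0.0229137)  len=1.1540
  (v20,v24,v21) [-++] → (-2.2253, -2.24821, 0)–(-2.2253, -2.2253, 0.0229137)  len=0.0324
  (v23,v27,v20) [++-] → (-2.2253, -2.24315, -0.00505911)–(-2.2253, -2.2253, -0.0229137)  len=0.0252
  (v20,v27,v24) [-++] → (-2.2253, -2.24315, -0.00505911)–(-2.2253, -2.24821, 0)  len=0.0072

Chained into 1 loop(s):
  loop 1: 18 segments, perimeter = 9.7643
Total perimeter = 9.764

loops=1 perimeter=9.764


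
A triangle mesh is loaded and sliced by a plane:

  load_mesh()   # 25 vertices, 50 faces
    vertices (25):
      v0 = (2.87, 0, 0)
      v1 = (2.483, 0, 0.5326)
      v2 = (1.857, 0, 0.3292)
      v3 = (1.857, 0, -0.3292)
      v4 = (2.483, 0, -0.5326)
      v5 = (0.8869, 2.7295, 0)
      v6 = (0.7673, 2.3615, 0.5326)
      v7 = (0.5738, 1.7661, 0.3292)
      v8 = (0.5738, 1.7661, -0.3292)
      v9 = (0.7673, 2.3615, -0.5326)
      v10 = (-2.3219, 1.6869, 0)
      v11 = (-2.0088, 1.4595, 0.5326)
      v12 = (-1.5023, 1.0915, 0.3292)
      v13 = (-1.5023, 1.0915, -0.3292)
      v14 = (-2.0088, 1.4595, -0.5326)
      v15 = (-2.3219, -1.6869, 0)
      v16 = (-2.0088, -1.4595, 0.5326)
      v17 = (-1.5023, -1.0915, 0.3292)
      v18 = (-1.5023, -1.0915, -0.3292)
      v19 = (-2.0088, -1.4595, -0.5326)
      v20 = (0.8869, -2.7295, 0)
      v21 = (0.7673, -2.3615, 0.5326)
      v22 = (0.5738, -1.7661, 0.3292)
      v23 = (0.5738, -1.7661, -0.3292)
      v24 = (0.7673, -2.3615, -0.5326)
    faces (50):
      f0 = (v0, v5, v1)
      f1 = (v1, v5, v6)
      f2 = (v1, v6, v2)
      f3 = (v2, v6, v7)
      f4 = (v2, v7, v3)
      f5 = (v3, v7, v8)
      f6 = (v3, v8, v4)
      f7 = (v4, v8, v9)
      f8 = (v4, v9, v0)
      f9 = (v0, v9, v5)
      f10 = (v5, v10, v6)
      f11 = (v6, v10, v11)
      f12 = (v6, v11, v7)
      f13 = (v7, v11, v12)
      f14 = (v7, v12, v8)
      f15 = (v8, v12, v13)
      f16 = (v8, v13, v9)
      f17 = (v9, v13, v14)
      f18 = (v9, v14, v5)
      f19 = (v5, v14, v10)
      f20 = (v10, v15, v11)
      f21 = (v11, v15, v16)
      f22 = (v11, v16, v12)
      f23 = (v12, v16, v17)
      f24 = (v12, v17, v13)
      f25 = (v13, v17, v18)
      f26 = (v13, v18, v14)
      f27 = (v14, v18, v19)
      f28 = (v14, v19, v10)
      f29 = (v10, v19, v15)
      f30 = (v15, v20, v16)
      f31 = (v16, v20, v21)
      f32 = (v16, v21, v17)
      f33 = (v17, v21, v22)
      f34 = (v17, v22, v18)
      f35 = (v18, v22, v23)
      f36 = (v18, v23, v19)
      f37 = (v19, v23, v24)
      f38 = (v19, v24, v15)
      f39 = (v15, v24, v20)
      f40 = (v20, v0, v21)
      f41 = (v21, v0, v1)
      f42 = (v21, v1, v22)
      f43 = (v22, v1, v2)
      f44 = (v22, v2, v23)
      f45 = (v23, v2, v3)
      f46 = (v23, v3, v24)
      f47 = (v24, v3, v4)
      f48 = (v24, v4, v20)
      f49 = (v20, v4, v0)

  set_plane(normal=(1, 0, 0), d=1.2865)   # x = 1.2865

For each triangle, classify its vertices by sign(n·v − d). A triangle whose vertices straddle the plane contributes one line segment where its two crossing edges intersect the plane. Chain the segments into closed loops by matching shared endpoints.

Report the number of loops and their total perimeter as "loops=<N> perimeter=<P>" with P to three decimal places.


loops=2 perimeter=7.871

Straddling triangles (20 of 50):
  (v0,v5,v1) [+-+] → (1.2865, 2.1795, 0)–(1.2865, 2.04614, 0.133342)  len=0.1886
  (v1,v5,v6) [+--] → (1.2865, 2.04614, 0.133342)–(1.2865, 1.64687, 0.5326)  len=0.5646
  (v1,v6,v2) [+-+] → (1.2865, 1.64687, 0.5326)–(1.2865, 1.23634, 0.435688)  len=0.4218
  (v2,v6,v7) [+--] → (1.2865, 1.23634, 0.435688)–(1.2865, 0.785193, 0.3292)  len=0.4635
  (v2,v7,v3) [+-+] → (1.2865, 0.785193, 0.3292)–(1.2865, 0.785193, -0.0364809)  len=0.3657
  (v3,v7,v8) [+--] → (1.2865, 0.785193, -0.0364809)–(1.2865, 0.785193, -0.3292)  len=0.2927
  (v3,v8,v4) [+-+] → (1.2865, 0.785193, -0.3292)–(1.2865, 1.10682, -0.405129)  len=0.3305
  (v4,v8,v9) [+--] → (1.2865, 1.10682, -0.405129)–(1.2865, 1.64687, -0.5326)  len=0.5549
  (v4,v9,v0) [+-+] → (1.2865, 1.64687, -0.5326)–(1.2865, 1.7784, -0.40109)  len=0.1860
  (v0,v9,v5) [+--] → (1.2865, 1.7784, -0.40109)–(1.2865, 2.1795, 0)  len=0.5672
  (v20,v0,v21) [-+-] → (1.2865, -2.1795, 0)–(1.2865, -1.7784, 0.40109)  len=0.5672
  (v21,v0,v1) [-++] → (1.2865, -1.7784, 0.40109)–(1.2865, -1.64687, 0.5326)  len=0.1860
  (v21,v1,v22) [-+-] → (1.2865, -1.64687, 0.5326)–(1.2865, -1.10682, 0.405129)  len=0.5549
  (v22,v1,v2) [-++] → (1.2865, -1.10682, 0.405129)–(1.2865, -0.785193, 0.3292)  len=0.3305
  (v22,v2,v23) [-+-] → (1.2865, -0.785193, 0.3292)–(1.2865, -0.785193, 0.0364809)  len=0.2927
  (v23,v2,v3) [-++] → (1.2865, -0.785193, 0.0364809)–(1.2865, -0.785193, -0.3292)  len=0.3657
  (v23,v3,v24) [-+-] → (1.2865, -0.785193, -0.3292)–(1.2865, -1.23634, -0.435688)  len=0.4635
  (v24,v3,v4) [-++] → (1.2865, -1.23634, -0.435688)–(1.2865, -1.64687, -0.5326)  len=0.4218
  (v24,v4,v20) [-+-] → (1.2865, -1.64687, -0.5326)–(1.2865, -2.04614, -0.133342)  len=0.5646
  (v20,v4,v0) [-++] → (1.2865, -2.04614, -0.133342)–(1.2865, -2.1795, 0)  len=0.1886

Chained into 2 loop(s):
  loop 1: 10 segments, perimeter = 3.9356
  loop 2: 10 segments, perimeter = 3.9356
Total perimeter = 7.871


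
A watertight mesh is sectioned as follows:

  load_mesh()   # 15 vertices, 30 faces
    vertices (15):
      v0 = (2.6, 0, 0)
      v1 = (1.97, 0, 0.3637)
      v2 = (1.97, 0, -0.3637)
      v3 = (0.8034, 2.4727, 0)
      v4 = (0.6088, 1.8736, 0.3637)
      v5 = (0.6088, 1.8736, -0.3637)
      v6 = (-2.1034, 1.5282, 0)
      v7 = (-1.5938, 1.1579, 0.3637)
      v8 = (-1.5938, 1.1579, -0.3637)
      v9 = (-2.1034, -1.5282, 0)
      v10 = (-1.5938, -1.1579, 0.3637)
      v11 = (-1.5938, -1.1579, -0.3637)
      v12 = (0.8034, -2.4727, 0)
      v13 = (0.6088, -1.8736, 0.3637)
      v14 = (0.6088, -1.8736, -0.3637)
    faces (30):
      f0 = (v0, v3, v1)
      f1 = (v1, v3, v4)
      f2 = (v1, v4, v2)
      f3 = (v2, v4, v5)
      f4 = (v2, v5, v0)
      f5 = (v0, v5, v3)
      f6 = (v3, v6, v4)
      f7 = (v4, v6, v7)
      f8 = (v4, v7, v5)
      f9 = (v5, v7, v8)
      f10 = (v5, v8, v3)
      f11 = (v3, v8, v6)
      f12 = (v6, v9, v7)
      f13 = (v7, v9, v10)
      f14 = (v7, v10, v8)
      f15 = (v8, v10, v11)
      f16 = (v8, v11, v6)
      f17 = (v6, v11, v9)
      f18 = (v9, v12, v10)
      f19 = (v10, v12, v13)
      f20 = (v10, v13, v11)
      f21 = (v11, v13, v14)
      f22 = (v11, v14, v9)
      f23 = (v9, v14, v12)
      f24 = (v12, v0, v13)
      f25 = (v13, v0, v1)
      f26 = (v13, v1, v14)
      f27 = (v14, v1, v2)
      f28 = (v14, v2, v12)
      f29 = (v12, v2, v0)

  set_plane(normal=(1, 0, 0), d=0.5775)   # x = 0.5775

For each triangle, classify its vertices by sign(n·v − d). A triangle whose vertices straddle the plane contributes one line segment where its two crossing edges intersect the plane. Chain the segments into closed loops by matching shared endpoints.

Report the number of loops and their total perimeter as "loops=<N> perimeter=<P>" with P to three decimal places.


loops=2 perimeter=4.045

Straddling triangles (12 of 30):
  (v3,v6,v4) [+-+] → (0.5775, 2.3993, 0)–(0.5775, 1.86961, 0.359503)  len=0.6402
  (v4,v6,v7) [+--] → (0.5775, 1.86961, 0.359503)–(0.5775, 1.86343, 0.3637)  len=0.0075
  (v4,v7,v5) [+-+] → (0.5775, 1.86343, 0.3637)–(0.5775, 1.86343, -0.353363)  len=0.7171
  (v5,v7,v8) [+--] → (0.5775, 1.86343, -0.353363)–(0.5775, 1.86343, -0.3637)  len=0.0103
  (v5,v8,v3) [+-+] → (0.5775, 1.86343, -0.3637)–(0.5775, 2.3488, -0.0342732)  len=0.5866
  (v3,v8,v6) [+--] → (0.5775, 2.3488, -0.0342732)–(0.5775, 2.3993, 0)  len=0.0610
  (v9,v12,v10) [-+-] → (0.5775, -2.3993, 0)–(0.5775, -2.3488, 0.0342732)  len=0.0610
  (v10,v12,v13) [-++] → (0.5775, -2.3488, 0.0342732)–(0.5775, -1.86343, 0.3637)  len=0.5866
  (v10,v13,v11) [-+-] → (0.5775, -1.86343, 0.3637)–(0.5775, -1.86343, 0.353363)  len=0.0103
  (v11,v13,v14) [-++] → (0.5775, -1.86343, 0.353363)–(0.5775, -1.86343, -0.3637)  len=0.7171
  (v11,v14,v9) [-+-] → (0.5775, -1.86343, -0.3637)–(0.5775, -1.86961, -0.359503)  len=0.0075
  (v9,v14,v12) [-++] → (0.5775, -1.86961, -0.359503)–(0.5775, -2.3993, 0)  len=0.6402

Chained into 2 loop(s):
  loop 1: 6 segments, perimeter = 2.0227
  loop 2: 6 segments, perimeter = 2.0227
Total perimeter = 4.045
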